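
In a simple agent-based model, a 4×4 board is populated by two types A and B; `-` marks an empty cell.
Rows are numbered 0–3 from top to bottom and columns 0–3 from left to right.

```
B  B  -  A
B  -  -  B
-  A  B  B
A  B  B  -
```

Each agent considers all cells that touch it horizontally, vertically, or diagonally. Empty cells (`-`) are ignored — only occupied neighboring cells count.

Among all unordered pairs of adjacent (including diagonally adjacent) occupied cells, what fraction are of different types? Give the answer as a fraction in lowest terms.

6/17

Scan each occupied cell's neighbors to the right and below (and the two forward diagonals) so each pair is counted once.
From row 0: 1 unlike of 4 pairs (running 1/4).
From row 1: 1 unlike of 3 pairs (running 2/7).
From row 2: 3 unlike of 8 pairs (running 5/15).
From row 3: 1 unlike of 2 pairs (running 6/17).
Total adjacent occupied pairs: 17; unlike-type pairs: 6.
6/17 is already in lowest terms.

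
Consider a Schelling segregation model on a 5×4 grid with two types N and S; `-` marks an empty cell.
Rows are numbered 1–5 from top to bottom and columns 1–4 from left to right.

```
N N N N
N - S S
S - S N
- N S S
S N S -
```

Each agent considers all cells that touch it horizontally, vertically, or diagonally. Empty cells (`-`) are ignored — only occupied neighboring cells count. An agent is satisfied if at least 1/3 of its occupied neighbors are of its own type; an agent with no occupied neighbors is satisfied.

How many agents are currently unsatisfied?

Row 1: (1,1)N 2/2 ✓ · (1,2)N 3/4 ✓ · (1,3)N 2/4 ✓ · (1,4)N 1/3 ✓
Row 2: (2,1)N 2/3 ✓ · (2,3)S 2/6 ✓ · (2,4)S 2/5 ✓
Row 3: (3,1)S 0/2 ✗ · (3,3)S 4/6 ✓ · (3,4)N 0/5 ✗
Row 4: (4,2)N 1/6 ✗ · (4,3)S 3/6 ✓ · (4,4)S 3/4 ✓
Row 5: (5,1)S 0/2 ✗ · (5,2)N 1/4 ✗ · (5,3)S 2/4 ✓
Unsatisfied: (3,1), (3,4), (4,2), (5,1), (5,2) — 5 in total.

5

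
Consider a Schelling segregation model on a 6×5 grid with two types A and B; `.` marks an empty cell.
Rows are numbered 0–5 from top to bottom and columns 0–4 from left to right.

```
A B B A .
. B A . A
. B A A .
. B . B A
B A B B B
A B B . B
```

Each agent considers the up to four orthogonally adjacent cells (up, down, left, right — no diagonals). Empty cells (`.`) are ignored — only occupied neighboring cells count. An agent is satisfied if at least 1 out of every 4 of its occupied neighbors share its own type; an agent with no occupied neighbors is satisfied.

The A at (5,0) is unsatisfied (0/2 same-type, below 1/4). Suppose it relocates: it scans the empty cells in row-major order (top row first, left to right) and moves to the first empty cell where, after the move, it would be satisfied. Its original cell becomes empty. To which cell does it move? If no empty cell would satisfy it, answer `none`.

(0,4)

Vacating (5,0). Empty cells in order:
  (0,4): 2/2 same-type → satisfied — stop here.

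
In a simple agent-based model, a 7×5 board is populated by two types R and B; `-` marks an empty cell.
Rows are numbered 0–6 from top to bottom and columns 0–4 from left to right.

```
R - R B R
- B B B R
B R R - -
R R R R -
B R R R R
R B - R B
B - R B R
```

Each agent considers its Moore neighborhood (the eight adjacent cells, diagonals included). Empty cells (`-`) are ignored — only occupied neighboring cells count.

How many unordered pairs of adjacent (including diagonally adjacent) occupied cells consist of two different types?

Scan each occupied cell's neighbors to the right and below (and the two forward diagonals) so each pair is counted once.
From row 0: 8 unlike of 11 pairs (running 8/11).
From row 1: 6 unlike of 9 pairs (running 14/20).
From row 2: 3 unlike of 10 pairs (running 17/30).
From row 3: 2 unlike of 14 pairs (running 19/44).
From row 4: 6 unlike of 14 pairs (running 25/58).
From row 5: 6 unlike of 10 pairs (running 31/68).
From row 6: 2 unlike of 2 pairs (running 33/70).
Total adjacent occupied pairs: 70; unlike-type pairs: 33.

33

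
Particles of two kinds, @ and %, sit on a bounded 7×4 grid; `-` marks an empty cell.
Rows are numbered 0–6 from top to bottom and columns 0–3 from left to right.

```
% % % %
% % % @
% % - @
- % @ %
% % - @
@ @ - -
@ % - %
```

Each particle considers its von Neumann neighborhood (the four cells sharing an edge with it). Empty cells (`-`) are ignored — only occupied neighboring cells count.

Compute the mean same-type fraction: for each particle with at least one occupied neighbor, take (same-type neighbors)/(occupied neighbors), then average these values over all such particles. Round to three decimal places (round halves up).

0.587

(0,0)% 2/2
(0,1)% 3/3
(0,2)% 3/3
(0,3)% 1/2
(1,0)% 3/3
(1,1)% 4/4
(1,2)% 2/3
(1,3)@ 1/3
(2,0)% 2/2
(2,1)% 3/3
(2,3)@ 1/2
(3,1)% 2/3
(3,2)@ 0/2
(3,3)% 0/3
(4,0)% 1/2
(4,1)% 2/3
(4,3)@ 0/1
(5,0)@ 2/3
(5,1)@ 1/3
(6,0)@ 1/2
(6,1)% 0/2
(6,3)% — no occupied neighbors
Sum over 21 particles: 2/2 + 3/3 + 3/3 + 1/2 + 3/3 + 4/4 + 2/3 + 1/3 + 2/2 + 3/3 + 1/2 + 2/3 + 0/2 + 0/3 + 1/2 + 2/3 + 0/1 + 2/3 + 1/3 + 1/2 + 0/2 = 37/3; mean = 37/3 ÷ 21 = 37/63 = 0.587301… → 0.587.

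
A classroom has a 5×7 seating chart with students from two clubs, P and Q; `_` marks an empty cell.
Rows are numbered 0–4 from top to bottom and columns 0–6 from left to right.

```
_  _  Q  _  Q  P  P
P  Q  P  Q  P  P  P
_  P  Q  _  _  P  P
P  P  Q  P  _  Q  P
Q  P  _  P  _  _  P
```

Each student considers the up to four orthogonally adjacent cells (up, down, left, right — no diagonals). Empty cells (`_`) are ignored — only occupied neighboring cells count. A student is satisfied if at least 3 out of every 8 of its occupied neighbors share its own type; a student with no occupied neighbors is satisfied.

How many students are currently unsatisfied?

12

(0,2)Q 0/1 unhappy
(0,4)Q 0/2 unhappy
(0,5)P 2/3 ok
(0,6)P 2/2 ok
(1,0)P 0/1 unhappy
(1,1)Q 0/3 unhappy
(1,2)P 0/4 unhappy
(1,3)Q 0/2 unhappy
(1,4)P 1/3 unhappy
(1,5)P 4/4 ok
(1,6)P 3/3 ok
(2,1)P 1/3 unhappy
(2,2)Q 1/3 unhappy
(2,5)P 2/3 ok
(2,6)P 3/3 ok
(3,0)P 1/2 ok
(3,1)P 3/4 ok
(3,2)Q 1/3 unhappy
(3,3)P 1/2 ok
(3,5)Q 0/2 unhappy
(3,6)P 2/3 ok
(4,0)Q 0/2 unhappy
(4,1)P 1/2 ok
(4,3)P 1/1 ok
(4,6)P 1/1 ok
Unsatisfied: (0,2), (0,4), (1,0), (1,1), (1,2), (1,3), (1,4), (2,1), (2,2), (3,2), (3,5), (4,0) — 12 in total.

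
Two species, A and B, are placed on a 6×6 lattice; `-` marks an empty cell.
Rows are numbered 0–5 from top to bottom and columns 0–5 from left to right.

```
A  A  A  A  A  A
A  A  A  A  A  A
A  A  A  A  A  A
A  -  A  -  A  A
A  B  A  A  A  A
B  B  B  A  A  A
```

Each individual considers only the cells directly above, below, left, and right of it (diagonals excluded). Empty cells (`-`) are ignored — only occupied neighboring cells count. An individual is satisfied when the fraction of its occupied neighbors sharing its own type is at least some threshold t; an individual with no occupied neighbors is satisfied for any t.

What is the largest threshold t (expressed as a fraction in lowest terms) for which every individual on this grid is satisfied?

1/3

Row 0: (0,0)A 2/2 · (0,1)A 3/3 · (0,2)A 3/3 · (0,3)A 3/3 · (0,4)A 3/3 · (0,5)A 2/2
Row 1: (1,0)A 3/3 · (1,1)A 4/4 · (1,2)A 4/4 · (1,3)A 4/4 · (1,4)A 4/4 · (1,5)A 3/3
Row 2: (2,0)A 3/3 · (2,1)A 3/3 · (2,2)A 4/4 · (2,3)A 3/3 · (2,4)A 4/4 · (2,5)A 3/3
Row 3: (3,0)A 2/2 · (3,2)A 2/2 · (3,4)A 3/3 · (3,5)A 3/3
Row 4: (4,0)A 1/3 · (4,1)B 1/3 · (4,2)A 2/4 · (4,3)A 3/3 · (4,4)A 4/4 · (4,5)A 3/3
Row 5: (5,0)B 1/2 · (5,1)B 3/3 · (5,2)B 1/3 · (5,3)A 2/3 · (5,4)A 3/3 · (5,5)A 2/2
The smallest same-type fraction is 1/3 at (4,0), which reduces to 1/3. Any threshold above that leaves this individual unsatisfied.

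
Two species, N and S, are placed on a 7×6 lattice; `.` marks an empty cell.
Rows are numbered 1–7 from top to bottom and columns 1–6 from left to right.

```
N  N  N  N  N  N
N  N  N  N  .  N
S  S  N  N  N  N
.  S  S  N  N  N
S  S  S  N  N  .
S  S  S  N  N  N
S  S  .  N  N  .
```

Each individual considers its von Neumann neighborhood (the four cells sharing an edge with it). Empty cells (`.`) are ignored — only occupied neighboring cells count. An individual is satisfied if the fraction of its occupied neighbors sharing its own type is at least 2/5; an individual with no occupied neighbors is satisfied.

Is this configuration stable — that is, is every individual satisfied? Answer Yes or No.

Yes

Row 1: (1,1)N 2/2 satisfied · (1,2)N 3/3 satisfied · (1,3)N 3/3 satisfied · (1,4)N 3/3 satisfied · (1,5)N 2/2 satisfied · (1,6)N 2/2 satisfied
Row 2: (2,1)N 2/3 satisfied · (2,2)N 3/4 satisfied · (2,3)N 4/4 satisfied · (2,4)N 3/3 satisfied · (2,6)N 2/2 satisfied
Row 3: (3,1)S 1/2 satisfied · (3,2)S 2/4 satisfied · (3,3)N 2/4 satisfied · (3,4)N 4/4 satisfied · (3,5)N 3/3 satisfied · (3,6)N 3/3 satisfied
Row 4: (4,2)S 3/3 satisfied · (4,3)S 2/4 satisfied · (4,4)N 3/4 satisfied · (4,5)N 4/4 satisfied · (4,6)N 2/2 satisfied
Row 5: (5,1)S 2/2 satisfied · (5,2)S 4/4 satisfied · (5,3)S 3/4 satisfied · (5,4)N 3/4 satisfied · (5,5)N 3/3 satisfied
Row 6: (6,1)S 3/3 satisfied · (6,2)S 4/4 satisfied · (6,3)S 2/3 satisfied · (6,4)N 3/4 satisfied · (6,5)N 4/4 satisfied · (6,6)N 1/1 satisfied
Row 7: (7,1)S 2/2 satisfied · (7,2)S 2/2 satisfied · (7,4)N 2/2 satisfied · (7,5)N 2/2 satisfied
All meet the threshold, so the configuration is stable.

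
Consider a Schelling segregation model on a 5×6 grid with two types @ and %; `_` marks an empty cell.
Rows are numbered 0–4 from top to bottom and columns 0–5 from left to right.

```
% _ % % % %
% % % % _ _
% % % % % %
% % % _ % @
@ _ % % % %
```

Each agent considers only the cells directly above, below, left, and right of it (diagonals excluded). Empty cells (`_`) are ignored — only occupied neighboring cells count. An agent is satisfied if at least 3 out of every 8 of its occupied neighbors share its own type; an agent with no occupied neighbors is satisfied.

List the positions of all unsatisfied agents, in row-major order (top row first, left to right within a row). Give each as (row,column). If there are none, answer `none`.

(0,0)% 1/1 satisfied
(0,2)% 2/2 satisfied
(0,3)% 3/3 satisfied
(0,4)% 2/2 satisfied
(0,5)% 1/1 satisfied
(1,0)% 3/3 satisfied
(1,1)% 3/3 satisfied
(1,2)% 4/4 satisfied
(1,3)% 3/3 satisfied
(2,0)% 3/3 satisfied
(2,1)% 4/4 satisfied
(2,2)% 4/4 satisfied
(2,3)% 3/3 satisfied
(2,4)% 3/3 satisfied
(2,5)% 1/2 satisfied
(3,0)% 2/3 satisfied
(3,1)% 3/3 satisfied
(3,2)% 3/3 satisfied
(3,4)% 2/3 satisfied
(3,5)@ 0/3 not
(4,0)@ 0/1 not
(4,2)% 2/2 satisfied
(4,3)% 2/2 satisfied
(4,4)% 3/3 satisfied
(4,5)% 1/2 satisfied

(3,5), (4,0)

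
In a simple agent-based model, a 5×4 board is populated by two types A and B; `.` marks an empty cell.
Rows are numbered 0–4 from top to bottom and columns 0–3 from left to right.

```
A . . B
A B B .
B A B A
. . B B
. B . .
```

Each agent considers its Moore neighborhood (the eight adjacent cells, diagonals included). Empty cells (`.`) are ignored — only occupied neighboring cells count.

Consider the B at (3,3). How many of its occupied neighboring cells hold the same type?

Occupied neighbors of (3,3): (2,2)=B, (2,3)=A, (3,2)=B.
Same type (B): 2 of 3.

2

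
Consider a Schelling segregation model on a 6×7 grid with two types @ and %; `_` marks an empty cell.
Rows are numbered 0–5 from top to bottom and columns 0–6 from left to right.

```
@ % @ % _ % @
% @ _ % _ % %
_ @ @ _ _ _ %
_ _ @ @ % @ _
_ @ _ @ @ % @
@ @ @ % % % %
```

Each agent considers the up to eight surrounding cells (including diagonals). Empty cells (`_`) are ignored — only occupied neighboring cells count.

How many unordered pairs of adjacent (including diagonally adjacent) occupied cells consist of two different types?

Scan each occupied cell's neighbors to the right and below (and the two forward diagonals) so each pair is counted once.
Row 0: @(0,0)–%(0,1)≠ @(0,0)–%(1,0)≠ @(0,0)–@(1,1)= %(0,1)–@(0,2)≠ %(0,1)–@(1,1)≠ %(0,1)–%(1,0)= @(0,2)–%(0,3)≠ @(0,2)–%(1,3)≠ @(0,2)–@(1,1)= %(0,3)–%(1,3)= %(0,5)–@(0,6)≠ %(0,5)–%(1,5)= %(0,5)–%(1,6)= @(0,6)–%(1,6)≠ @(0,6)–%(1,5)≠  → 9/15 unlike.
Row 1: %(1,0)–@(1,1)≠ %(1,0)–@(2,1)≠ @(1,1)–@(2,1)= @(1,1)–@(2,2)= %(1,3)–@(2,2)≠ %(1,5)–%(1,6)= %(1,5)–%(2,6)= %(1,6)–%(2,6)=  → 3/8 unlike.
Row 2: @(2,1)–@(2,2)= @(2,1)–@(3,2)= @(2,2)–@(3,2)= @(2,2)–@(3,3)= %(2,6)–@(3,5)≠  → 1/5 unlike.
Row 3: @(3,2)–@(3,3)= @(3,2)–@(4,3)= @(3,2)–@(4,1)= @(3,3)–%(3,4)≠ @(3,3)–@(4,3)= @(3,3)–@(4,4)= %(3,4)–@(3,5)≠ %(3,4)–@(4,4)≠ %(3,4)–%(4,5)= %(3,4)–@(4,3)≠ @(3,5)–%(4,5)≠ @(3,5)–@(4,6)= @(3,5)–@(4,4)=  → 5/13 unlike.
Row 4: @(4,1)–@(5,1)= @(4,1)–@(5,2)= @(4,1)–@(5,0)= @(4,3)–@(4,4)= @(4,3)–%(5,3)≠ @(4,3)–%(5,4)≠ @(4,3)–@(5,2)= @(4,4)–%(4,5)≠ @(4,4)–%(5,4)≠ @(4,4)–%(5,5)≠ @(4,4)–%(5,3)≠ %(4,5)–@(4,6)≠ %(4,5)–%(5,5)= %(4,5)–%(5,6)= %(4,5)–%(5,4)= @(4,6)–%(5,6)≠ @(4,6)–%(5,5)≠  → 9/17 unlike.
Row 5: @(5,0)–@(5,1)= @(5,1)–@(5,2)= @(5,2)–%(5,3)≠ %(5,3)–%(5,4)= %(5,4)–%(5,5)= %(5,5)–%(5,6)=  → 1/6 unlike.
Total adjacent occupied pairs: 64; unlike-type pairs: 28.

28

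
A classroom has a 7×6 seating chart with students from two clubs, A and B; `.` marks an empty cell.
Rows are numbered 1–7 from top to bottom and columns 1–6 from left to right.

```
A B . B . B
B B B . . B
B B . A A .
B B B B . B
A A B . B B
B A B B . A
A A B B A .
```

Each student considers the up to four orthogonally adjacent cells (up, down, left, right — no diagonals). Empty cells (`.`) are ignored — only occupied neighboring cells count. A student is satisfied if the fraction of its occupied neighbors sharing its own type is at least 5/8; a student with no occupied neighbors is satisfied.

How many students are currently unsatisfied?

(1,1)A 0/2 unhappy
(1,2)B 1/2 unhappy
(1,4)B 0/0 ok
(1,6)B 1/1 ok
(2,1)B 2/3 ok
(2,2)B 4/4 ok
(2,3)B 1/1 ok
(2,6)B 1/1 ok
(3,1)B 3/3 ok
(3,2)B 3/3 ok
(3,4)A 1/2 unhappy
(3,5)A 1/1 ok
(4,1)B 2/3 ok
(4,2)B 3/4 ok
(4,3)B 3/3 ok
(4,4)B 1/2 unhappy
(4,6)B 1/1 ok
(5,1)A 1/3 unhappy
(5,2)A 2/4 unhappy
(5,3)B 2/3 ok
(5,5)B 1/1 ok
(5,6)B 2/3 ok
(6,1)B 0/3 unhappy
(6,2)A 2/4 unhappy
(6,3)B 3/4 ok
(6,4)B 2/2 ok
(6,6)A 0/1 unhappy
(7,1)A 1/2 unhappy
(7,2)A 2/3 ok
(7,3)B 2/3 ok
(7,4)B 2/3 ok
(7,5)A 0/1 unhappy
Unsatisfied: (1,1), (1,2), (3,4), (4,4), (5,1), (5,2), (6,1), (6,2), (6,6), (7,1), (7,5) — 11 in total.

11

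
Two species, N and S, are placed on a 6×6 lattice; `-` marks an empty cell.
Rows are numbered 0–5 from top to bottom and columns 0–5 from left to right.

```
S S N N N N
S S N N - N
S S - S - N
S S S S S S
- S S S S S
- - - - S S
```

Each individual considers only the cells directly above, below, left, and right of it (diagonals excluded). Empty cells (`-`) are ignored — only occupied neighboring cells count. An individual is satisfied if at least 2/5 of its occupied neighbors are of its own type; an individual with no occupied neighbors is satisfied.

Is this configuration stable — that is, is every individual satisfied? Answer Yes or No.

Row 0: (0,0)S 2/2 ✓ · (0,1)S 2/3 ✓ · (0,2)N 2/3 ✓ · (0,3)N 3/3 ✓ · (0,4)N 2/2 ✓ · (0,5)N 2/2 ✓
Row 1: (1,0)S 3/3 ✓ · (1,1)S 3/4 ✓ · (1,2)N 2/3 ✓ · (1,3)N 2/3 ✓ · (1,5)N 2/2 ✓
Row 2: (2,0)S 3/3 ✓ · (2,1)S 3/3 ✓ · (2,3)S 1/2 ✓ · (2,5)N 1/2 ✓
Row 3: (3,0)S 2/2 ✓ · (3,1)S 4/4 ✓ · (3,2)S 3/3 ✓ · (3,3)S 4/4 ✓ · (3,4)S 3/3 ✓ · (3,5)S 2/3 ✓
Row 4: (4,1)S 2/2 ✓ · (4,2)S 3/3 ✓ · (4,3)S 3/3 ✓ · (4,4)S 4/4 ✓ · (4,5)S 3/3 ✓
Row 5: (5,4)S 2/2 ✓ · (5,5)S 2/2 ✓
All meet the threshold, so the configuration is stable.

Yes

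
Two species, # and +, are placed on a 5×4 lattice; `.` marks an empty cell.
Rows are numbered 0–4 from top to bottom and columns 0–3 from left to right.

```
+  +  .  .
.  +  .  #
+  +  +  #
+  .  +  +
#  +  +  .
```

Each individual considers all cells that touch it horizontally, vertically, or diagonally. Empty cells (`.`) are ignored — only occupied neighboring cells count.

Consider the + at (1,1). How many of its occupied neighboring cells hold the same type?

5

Occupied neighbors of (1,1): (0,0)=+, (0,1)=+, (2,0)=+, (2,1)=+, (2,2)=+.
Same type (+): 5 of 5.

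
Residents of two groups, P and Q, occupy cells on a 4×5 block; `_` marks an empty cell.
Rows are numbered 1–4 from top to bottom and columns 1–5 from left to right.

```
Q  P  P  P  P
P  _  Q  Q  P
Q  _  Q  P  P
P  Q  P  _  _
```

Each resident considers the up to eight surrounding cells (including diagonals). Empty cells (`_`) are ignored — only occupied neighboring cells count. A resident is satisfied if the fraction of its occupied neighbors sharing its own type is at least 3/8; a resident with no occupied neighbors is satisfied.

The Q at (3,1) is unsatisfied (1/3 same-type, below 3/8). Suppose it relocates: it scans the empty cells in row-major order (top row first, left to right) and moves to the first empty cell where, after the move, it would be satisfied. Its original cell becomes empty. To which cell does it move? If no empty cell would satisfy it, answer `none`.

Vacating (3,1). Empty cells in order:
  (2,2): 3/6 same-type → satisfied — stop here.

(2,2)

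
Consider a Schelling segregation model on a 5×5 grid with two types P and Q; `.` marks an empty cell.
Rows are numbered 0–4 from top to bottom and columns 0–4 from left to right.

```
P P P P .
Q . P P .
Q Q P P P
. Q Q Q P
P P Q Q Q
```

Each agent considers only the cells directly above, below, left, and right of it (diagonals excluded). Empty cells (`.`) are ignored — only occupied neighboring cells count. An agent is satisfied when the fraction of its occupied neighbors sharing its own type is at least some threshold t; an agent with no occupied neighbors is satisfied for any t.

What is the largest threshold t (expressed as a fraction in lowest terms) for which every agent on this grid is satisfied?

Row 0: (0,0)P 1/2 · (0,1)P 2/2 · (0,2)P 3/3 · (0,3)P 2/2
Row 1: (1,0)Q 1/2 · (1,2)P 3/3 · (1,3)P 3/3
Row 2: (2,0)Q 2/2 · (2,1)Q 2/3 · (2,2)P 2/4 · (2,3)P 3/4 · (2,4)P 2/2
Row 3: (3,1)Q 2/3 · (3,2)Q 3/4 · (3,3)Q 2/4 · (3,4)P 1/3
Row 4: (4,0)P 1/1 · (4,1)P 1/3 · (4,2)Q 2/3 · (4,3)Q 3/3 · (4,4)Q 1/2
The smallest same-type fraction is 1/3 at (3,4), which reduces to 1/3. Any threshold above that leaves this agent unsatisfied.

1/3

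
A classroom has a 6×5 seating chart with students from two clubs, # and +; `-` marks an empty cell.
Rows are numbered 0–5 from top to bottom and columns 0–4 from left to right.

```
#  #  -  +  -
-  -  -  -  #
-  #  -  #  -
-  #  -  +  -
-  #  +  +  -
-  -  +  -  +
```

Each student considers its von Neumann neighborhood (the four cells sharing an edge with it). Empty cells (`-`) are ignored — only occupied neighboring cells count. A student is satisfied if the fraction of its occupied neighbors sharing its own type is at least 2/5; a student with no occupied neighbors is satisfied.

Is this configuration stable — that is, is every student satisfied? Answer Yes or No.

No

(0,0)# 1/1 satisfied
(0,1)# 1/1 satisfied
(0,3)+ 0/0 satisfied
(1,4)# 0/0 satisfied
(2,1)# 1/1 satisfied
(2,3)# 0/1 not
(3,1)# 2/2 satisfied
(3,3)+ 1/2 satisfied
(4,1)# 1/2 satisfied
(4,2)+ 2/3 satisfied
(4,3)+ 2/2 satisfied
(5,2)+ 1/1 satisfied
(5,4)+ 0/0 satisfied
For instance (2,3) has only 0/1 same-type neighbors, below 2/5.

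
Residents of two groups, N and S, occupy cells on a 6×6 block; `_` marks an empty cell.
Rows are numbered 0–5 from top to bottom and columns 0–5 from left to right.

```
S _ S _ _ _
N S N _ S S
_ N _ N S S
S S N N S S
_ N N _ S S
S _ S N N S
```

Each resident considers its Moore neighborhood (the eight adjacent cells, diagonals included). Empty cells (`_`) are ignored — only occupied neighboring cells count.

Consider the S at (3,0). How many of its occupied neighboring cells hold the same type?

1

Occupied neighbors of (3,0): (2,1)=N, (3,1)=S, (4,1)=N.
Same type (S): 1 of 3.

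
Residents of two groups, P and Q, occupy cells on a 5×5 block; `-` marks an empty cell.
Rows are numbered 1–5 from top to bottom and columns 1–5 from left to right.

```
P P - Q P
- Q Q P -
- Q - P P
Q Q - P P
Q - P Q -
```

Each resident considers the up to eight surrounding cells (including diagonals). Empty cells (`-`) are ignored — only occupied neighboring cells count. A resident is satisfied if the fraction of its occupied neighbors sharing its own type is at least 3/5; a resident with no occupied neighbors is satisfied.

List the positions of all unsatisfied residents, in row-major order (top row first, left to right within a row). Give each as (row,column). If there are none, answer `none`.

(1,1), (1,2), (1,4), (1,5), (2,2), (2,3), (5,3), (5,4)

(1,1)P 1/2 ✗
(1,2)P 1/3 ✗
(1,4)Q 1/3 ✗
(1,5)P 1/2 ✗
(2,2)Q 2/4 ✗
(2,3)Q 3/6 ✗
(2,4)P 3/5 ✓
(3,2)Q 4/4 ✓
(3,4)P 4/5 ✓
(3,5)P 4/4 ✓
(4,1)Q 3/3 ✓
(4,2)Q 3/4 ✓
(4,4)P 4/5 ✓
(4,5)P 3/4 ✓
(5,1)Q 2/2 ✓
(5,3)P 1/3 ✗
(5,4)Q 0/3 ✗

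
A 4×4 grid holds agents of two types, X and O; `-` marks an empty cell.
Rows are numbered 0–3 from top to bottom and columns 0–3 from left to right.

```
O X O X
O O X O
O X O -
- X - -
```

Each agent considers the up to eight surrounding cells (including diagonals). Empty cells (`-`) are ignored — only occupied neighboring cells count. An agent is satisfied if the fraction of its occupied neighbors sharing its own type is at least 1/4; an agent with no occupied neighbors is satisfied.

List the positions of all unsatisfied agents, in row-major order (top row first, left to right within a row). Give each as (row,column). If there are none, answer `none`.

Row 0: (0,0)O 2/3 ok · (0,1)X 1/5 unhappy · (0,2)O 2/5 ok · (0,3)X 1/3 ok
Row 1: (1,0)O 3/5 ok · (1,1)O 5/8 ok · (1,2)X 3/7 ok · (1,3)O 2/4 ok
Row 2: (2,0)O 2/4 ok · (2,1)X 2/6 ok · (2,2)O 2/5 ok
Row 3: (3,1)X 1/3 ok

(0,1)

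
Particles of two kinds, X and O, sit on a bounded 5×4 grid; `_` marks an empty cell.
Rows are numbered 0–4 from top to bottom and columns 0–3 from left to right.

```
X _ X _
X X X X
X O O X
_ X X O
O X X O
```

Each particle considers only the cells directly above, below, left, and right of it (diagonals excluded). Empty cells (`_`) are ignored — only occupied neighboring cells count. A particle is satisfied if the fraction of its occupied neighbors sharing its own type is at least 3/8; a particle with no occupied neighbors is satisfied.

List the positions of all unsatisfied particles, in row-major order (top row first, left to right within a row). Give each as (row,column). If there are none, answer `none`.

(2,1), (2,2), (2,3), (3,3), (4,0)

Row 0: (0,0)X 1/1 ✓ · (0,2)X 1/1 ✓
Row 1: (1,0)X 3/3 ✓ · (1,1)X 2/3 ✓ · (1,2)X 3/4 ✓ · (1,3)X 2/2 ✓
Row 2: (2,0)X 1/2 ✓ · (2,1)O 1/4 ✗ · (2,2)O 1/4 ✗ · (2,3)X 1/3 ✗
Row 3: (3,1)X 2/3 ✓ · (3,2)X 2/4 ✓ · (3,3)O 1/3 ✗
Row 4: (4,0)O 0/1 ✗ · (4,1)X 2/3 ✓ · (4,2)X 2/3 ✓ · (4,3)O 1/2 ✓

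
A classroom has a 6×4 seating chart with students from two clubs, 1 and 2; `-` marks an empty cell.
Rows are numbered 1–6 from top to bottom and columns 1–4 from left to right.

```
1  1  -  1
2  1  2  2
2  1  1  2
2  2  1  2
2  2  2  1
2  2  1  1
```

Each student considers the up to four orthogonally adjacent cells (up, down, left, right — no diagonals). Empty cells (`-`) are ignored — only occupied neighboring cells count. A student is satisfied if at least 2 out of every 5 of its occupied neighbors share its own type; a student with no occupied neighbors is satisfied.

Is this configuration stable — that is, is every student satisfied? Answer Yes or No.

Row 1: (1,1)1 1/2 satisfied · (1,2)1 2/2 satisfied · (1,4)1 0/1 not
Row 2: (2,1)2 1/3 not · (2,2)1 2/4 satisfied · (2,3)2 1/3 not · (2,4)2 2/3 satisfied
Row 3: (3,1)2 2/3 satisfied · (3,2)1 2/4 satisfied · (3,3)1 2/4 satisfied · (3,4)2 2/3 satisfied
Row 4: (4,1)2 3/3 satisfied · (4,2)2 2/4 satisfied · (4,3)1 1/4 not · (4,4)2 1/3 not
Row 5: (5,1)2 3/3 satisfied · (5,2)2 4/4 satisfied · (5,3)2 1/4 not · (5,4)1 1/3 not
Row 6: (6,1)2 2/2 satisfied · (6,2)2 2/3 satisfied · (6,3)1 1/3 not · (6,4)1 2/2 satisfied
For instance (1,4) has only 0/1 same-type neighbors, below 2/5.

No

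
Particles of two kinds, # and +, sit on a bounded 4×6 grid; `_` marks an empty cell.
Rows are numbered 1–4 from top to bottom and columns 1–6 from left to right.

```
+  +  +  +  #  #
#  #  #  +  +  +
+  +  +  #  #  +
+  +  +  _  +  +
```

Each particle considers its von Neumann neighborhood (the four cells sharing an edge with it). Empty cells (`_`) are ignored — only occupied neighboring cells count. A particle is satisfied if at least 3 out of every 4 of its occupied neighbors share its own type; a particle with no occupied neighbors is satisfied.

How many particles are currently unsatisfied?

Row 1: (1,1)+ 1/2 ✗ · (1,2)+ 2/3 ✗ · (1,3)+ 2/3 ✗ · (1,4)+ 2/3 ✗ · (1,5)# 1/3 ✗ · (1,6)# 1/2 ✗
Row 2: (2,1)# 1/3 ✗ · (2,2)# 2/4 ✗ · (2,3)# 1/4 ✗ · (2,4)+ 2/4 ✗ · (2,5)+ 2/4 ✗ · (2,6)+ 2/3 ✗
Row 3: (3,1)+ 2/3 ✗ · (3,2)+ 3/4 ✓ · (3,3)+ 2/4 ✗ · (3,4)# 1/3 ✗ · (3,5)# 1/4 ✗ · (3,6)+ 2/3 ✗
Row 4: (4,1)+ 2/2 ✓ · (4,2)+ 3/3 ✓ · (4,3)+ 2/2 ✓ · (4,5)+ 1/2 ✗ · (4,6)+ 2/2 ✓
Unsatisfied: (1,1), (1,2), (1,3), (1,4), (1,5), (1,6), (2,1), (2,2), (2,3), (2,4), (2,5), (2,6), (3,1), (3,3), (3,4), (3,5), (3,6), (4,5) — 18 in total.

18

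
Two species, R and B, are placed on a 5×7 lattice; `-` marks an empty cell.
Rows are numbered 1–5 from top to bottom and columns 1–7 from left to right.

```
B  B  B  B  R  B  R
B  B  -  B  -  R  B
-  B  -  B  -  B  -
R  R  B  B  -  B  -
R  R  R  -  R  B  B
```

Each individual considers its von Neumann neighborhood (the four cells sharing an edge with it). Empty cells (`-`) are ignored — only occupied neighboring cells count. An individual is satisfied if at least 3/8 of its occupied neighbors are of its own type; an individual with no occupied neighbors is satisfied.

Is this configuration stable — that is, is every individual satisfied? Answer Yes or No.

No

Row 1: (1,1)B 2/2 satisfied · (1,2)B 3/3 satisfied · (1,3)B 2/2 satisfied · (1,4)B 2/3 satisfied · (1,5)R 0/2 not · (1,6)B 0/3 not · (1,7)R 0/2 not
Row 2: (2,1)B 2/2 satisfied · (2,2)B 3/3 satisfied · (2,4)B 2/2 satisfied · (2,6)R 0/3 not · (2,7)B 0/2 not
Row 3: (3,2)B 1/2 satisfied · (3,4)B 2/2 satisfied · (3,6)B 1/2 satisfied
Row 4: (4,1)R 2/2 satisfied · (4,2)R 2/4 satisfied · (4,3)B 1/3 not · (4,4)B 2/2 satisfied · (4,6)B 2/2 satisfied
Row 5: (5,1)R 2/2 satisfied · (5,2)R 3/3 satisfied · (5,3)R 1/2 satisfied · (5,5)R 0/1 not · (5,6)B 2/3 satisfied · (5,7)B 1/1 satisfied
For instance (1,5) has only 0/2 same-type neighbors, below 3/8.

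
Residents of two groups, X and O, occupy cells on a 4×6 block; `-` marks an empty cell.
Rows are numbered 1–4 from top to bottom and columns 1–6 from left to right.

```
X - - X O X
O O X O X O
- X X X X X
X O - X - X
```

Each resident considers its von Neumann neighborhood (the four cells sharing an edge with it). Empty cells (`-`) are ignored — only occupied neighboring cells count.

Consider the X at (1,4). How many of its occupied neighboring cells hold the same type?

Occupied neighbors of (1,4): (2,4)=O, (1,5)=O.
Same type (X): 0 of 2.

0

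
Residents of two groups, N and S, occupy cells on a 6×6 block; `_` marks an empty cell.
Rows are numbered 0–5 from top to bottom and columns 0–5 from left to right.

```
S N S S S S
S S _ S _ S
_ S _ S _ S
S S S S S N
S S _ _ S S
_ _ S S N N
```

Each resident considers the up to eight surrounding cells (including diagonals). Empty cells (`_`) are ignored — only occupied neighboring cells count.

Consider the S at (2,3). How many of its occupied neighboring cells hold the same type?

4

Occupied neighbors of (2,3): (1,3)=S, (3,2)=S, (3,3)=S, (3,4)=S.
Same type (S): 4 of 4.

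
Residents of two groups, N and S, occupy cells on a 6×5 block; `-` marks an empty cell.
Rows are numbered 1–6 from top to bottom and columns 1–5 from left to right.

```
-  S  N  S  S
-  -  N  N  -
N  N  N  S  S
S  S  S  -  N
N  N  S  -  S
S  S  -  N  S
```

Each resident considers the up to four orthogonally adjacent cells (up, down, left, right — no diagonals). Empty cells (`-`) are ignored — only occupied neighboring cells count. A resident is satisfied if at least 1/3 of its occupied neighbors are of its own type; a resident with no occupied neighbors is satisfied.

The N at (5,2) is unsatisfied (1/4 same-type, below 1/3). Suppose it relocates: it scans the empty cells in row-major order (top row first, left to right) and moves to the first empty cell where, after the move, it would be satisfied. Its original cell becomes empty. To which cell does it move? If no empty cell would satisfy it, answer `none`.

Vacating (5,2). Empty cells in order:
  (1,1): 0/1 same-type → still unsatisfied.
  (2,1): 1/1 same-type → satisfied — stop here.

(2,1)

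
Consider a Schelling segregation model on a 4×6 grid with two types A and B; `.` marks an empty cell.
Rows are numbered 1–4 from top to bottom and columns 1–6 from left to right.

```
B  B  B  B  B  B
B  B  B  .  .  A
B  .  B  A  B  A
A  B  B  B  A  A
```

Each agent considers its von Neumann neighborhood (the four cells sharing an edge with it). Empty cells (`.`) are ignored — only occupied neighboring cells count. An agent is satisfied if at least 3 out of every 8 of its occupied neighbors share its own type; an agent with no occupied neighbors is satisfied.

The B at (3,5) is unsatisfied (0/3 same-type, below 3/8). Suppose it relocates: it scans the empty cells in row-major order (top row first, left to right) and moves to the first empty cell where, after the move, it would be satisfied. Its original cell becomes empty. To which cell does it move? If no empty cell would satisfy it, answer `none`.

Vacating (3,5). Empty cells in order:
  (2,4): 2/3 same-type → satisfied — stop here.

(2,4)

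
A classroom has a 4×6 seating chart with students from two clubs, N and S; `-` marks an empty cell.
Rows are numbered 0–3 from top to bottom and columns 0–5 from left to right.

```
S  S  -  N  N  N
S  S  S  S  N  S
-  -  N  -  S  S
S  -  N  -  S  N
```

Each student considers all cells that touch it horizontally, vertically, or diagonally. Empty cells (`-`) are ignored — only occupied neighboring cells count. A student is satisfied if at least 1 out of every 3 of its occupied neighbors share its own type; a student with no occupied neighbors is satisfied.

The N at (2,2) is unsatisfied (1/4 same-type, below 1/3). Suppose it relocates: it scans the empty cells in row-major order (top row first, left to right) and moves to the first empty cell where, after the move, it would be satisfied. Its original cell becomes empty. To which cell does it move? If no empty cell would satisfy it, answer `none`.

(2,3)

Vacating (2,2). Empty cells in order:
  (0,2): 1/5 same-type → still unsatisfied.
  (2,0): 0/3 same-type → still unsatisfied.
  (2,1): 1/5 same-type → still unsatisfied.
  (2,3): 2/6 same-type → satisfied — stop here.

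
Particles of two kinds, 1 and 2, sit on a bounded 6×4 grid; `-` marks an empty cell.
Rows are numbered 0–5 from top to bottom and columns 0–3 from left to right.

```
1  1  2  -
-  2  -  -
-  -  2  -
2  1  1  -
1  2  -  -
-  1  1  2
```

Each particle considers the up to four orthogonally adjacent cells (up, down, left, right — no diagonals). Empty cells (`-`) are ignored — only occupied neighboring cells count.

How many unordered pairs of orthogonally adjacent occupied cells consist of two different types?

Scan each occupied cell's neighbors to the right and below so each pair is counted once.
Row 0: 1(0,0)–1(0,1)= 1(0,1)–2(0,2)≠ 1(0,1)–2(1,1)≠  → 2/3 unlike.
Row 2: 2(2,2)–1(3,2)≠  → 1/1 unlike.
Row 3: 2(3,0)–1(3,1)≠ 2(3,0)–1(4,0)≠ 1(3,1)–1(3,2)= 1(3,1)–2(4,1)≠  → 3/4 unlike.
Row 4: 1(4,0)–2(4,1)≠ 2(4,1)–1(5,1)≠  → 2/2 unlike.
Row 5: 1(5,1)–1(5,2)= 1(5,2)–2(5,3)≠  → 1/2 unlike.
Total adjacent occupied pairs: 12; unlike-type pairs: 9.

9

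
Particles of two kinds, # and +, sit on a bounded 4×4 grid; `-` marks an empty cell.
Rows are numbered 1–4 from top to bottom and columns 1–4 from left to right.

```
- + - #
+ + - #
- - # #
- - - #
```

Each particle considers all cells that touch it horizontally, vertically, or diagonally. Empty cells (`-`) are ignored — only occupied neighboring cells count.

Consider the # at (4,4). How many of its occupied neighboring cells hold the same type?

Occupied neighbors of (4,4): (3,3)=#, (3,4)=#.
Same type (#): 2 of 2.

2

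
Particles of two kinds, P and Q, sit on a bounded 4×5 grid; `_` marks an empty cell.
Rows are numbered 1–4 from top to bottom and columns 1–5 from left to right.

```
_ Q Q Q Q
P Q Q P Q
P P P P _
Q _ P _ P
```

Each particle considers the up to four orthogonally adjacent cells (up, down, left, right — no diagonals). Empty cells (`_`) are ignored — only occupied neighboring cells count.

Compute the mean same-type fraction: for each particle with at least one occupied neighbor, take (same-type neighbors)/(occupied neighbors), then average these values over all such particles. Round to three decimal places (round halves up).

Row 1: (1,2)Q 2/2 · (1,3)Q 3/3 · (1,4)Q 2/3 · (1,5)Q 2/2
Row 2: (2,1)P 1/2 · (2,2)Q 2/4 · (2,3)Q 2/4 · (2,4)P 1/4 · (2,5)Q 1/2
Row 3: (3,1)P 2/3 · (3,2)P 2/3 · (3,3)P 3/4 · (3,4)P 2/2
Row 4: (4,1)Q 0/1 · (4,3)P 1/1 · (4,5)P — no occupied neighbors
Sum over 15 particles: 2/2 + 3/3 + 2/3 + 2/2 + 1/2 + 2/4 + 2/4 + 1/4 + 1/2 + 2/3 + 2/3 + 3/4 + 2/2 + 0/1 + 1/1 = 10; mean = 10 ÷ 15 = 2/3 = 0.666666… → 0.667.

0.667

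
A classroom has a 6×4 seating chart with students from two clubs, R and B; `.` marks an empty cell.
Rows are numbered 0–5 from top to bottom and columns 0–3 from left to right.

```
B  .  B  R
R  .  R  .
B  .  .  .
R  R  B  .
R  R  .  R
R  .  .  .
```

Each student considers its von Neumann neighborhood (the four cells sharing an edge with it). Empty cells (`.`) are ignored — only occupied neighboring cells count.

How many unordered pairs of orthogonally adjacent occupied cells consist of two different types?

6

Scan each occupied cell's neighbors to the right and below so each pair is counted once.
From row 0: 3 unlike of 3 pairs (running 3/3).
From row 1: 1 unlike of 1 pairs (running 4/4).
From row 2: 1 unlike of 1 pairs (running 5/5).
From row 3: 1 unlike of 4 pairs (running 6/9).
From row 4: 0 unlike of 2 pairs (running 6/11).
Total adjacent occupied pairs: 11; unlike-type pairs: 6.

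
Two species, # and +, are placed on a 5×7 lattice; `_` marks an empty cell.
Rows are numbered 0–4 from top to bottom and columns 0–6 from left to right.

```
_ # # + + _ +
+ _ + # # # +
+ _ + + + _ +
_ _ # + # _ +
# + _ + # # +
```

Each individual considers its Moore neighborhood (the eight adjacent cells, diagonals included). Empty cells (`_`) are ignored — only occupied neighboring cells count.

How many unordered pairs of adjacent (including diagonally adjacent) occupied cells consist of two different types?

Scan each occupied cell's neighbors to the right and below (and the two forward diagonals) so each pair is counted once.
Row 0: #(0,1)–#(0,2)= #(0,1)–+(1,2)≠ #(0,1)–+(1,0)≠ #(0,2)–+(0,3)≠ #(0,2)–+(1,2)≠ #(0,2)–#(1,3)= +(0,3)–+(0,4)= +(0,3)–#(1,3)≠ +(0,3)–#(1,4)≠ +(0,3)–+(1,2)= +(0,4)–#(1,4)≠ +(0,4)–#(1,5)≠ +(0,4)–#(1,3)≠ +(0,6)–+(1,6)= +(0,6)–#(1,5)≠  → 10/15 unlike.
Row 1: +(1,0)–+(2,0)= +(1,2)–#(1,3)≠ +(1,2)–+(2,2)= +(1,2)–+(2,3)= #(1,3)–#(1,4)= #(1,3)–+(2,3)≠ #(1,3)–+(2,4)≠ #(1,3)–+(2,2)≠ #(1,4)–#(1,5)= #(1,4)–+(2,4)≠ #(1,4)–+(2,3)≠ #(1,5)–+(1,6)≠ #(1,5)–+(2,6)≠ #(1,5)–+(2,4)≠ +(1,6)–+(2,6)=  → 9/15 unlike.
Row 2: +(2,2)–+(2,3)= +(2,2)–#(3,2)≠ +(2,2)–+(3,3)= +(2,3)–+(2,4)= +(2,3)–+(3,3)= +(2,3)–#(3,4)≠ +(2,3)–#(3,2)≠ +(2,4)–#(3,4)≠ +(2,4)–+(3,3)= +(2,6)–+(3,6)=  → 4/10 unlike.
Row 3: #(3,2)–+(3,3)≠ #(3,2)–+(4,3)≠ #(3,2)–+(4,1)≠ +(3,3)–#(3,4)≠ +(3,3)–+(4,3)= +(3,3)–#(4,4)≠ #(3,4)–#(4,4)= #(3,4)–#(4,5)= #(3,4)–+(4,3)≠ +(3,6)–+(4,6)= +(3,6)–#(4,5)≠  → 7/11 unlike.
Row 4: #(4,0)–+(4,1)≠ +(4,3)–#(4,4)≠ #(4,4)–#(4,5)= #(4,5)–+(4,6)≠  → 3/4 unlike.
Total adjacent occupied pairs: 55; unlike-type pairs: 33.

33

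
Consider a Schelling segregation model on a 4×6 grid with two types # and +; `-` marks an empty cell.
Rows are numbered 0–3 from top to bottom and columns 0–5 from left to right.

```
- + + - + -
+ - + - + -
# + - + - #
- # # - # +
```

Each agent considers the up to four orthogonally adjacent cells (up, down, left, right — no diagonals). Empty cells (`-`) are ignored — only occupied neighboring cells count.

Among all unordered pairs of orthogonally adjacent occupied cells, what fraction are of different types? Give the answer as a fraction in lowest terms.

Scan each occupied cell's neighbors to the right and below so each pair is counted once.
Row 0: +(0,1)–+(0,2)= +(0,2)–+(1,2)= +(0,4)–+(1,4)=  → 0/3 unlike.
Row 1: +(1,0)–#(2,0)≠  → 1/1 unlike.
Row 2: #(2,0)–+(2,1)≠ +(2,1)–#(3,1)≠ #(2,5)–+(3,5)≠  → 3/3 unlike.
Row 3: #(3,1)–#(3,2)= #(3,4)–+(3,5)≠  → 1/2 unlike.
Total adjacent occupied pairs: 9; unlike-type pairs: 5.
5/9 is already in lowest terms.

5/9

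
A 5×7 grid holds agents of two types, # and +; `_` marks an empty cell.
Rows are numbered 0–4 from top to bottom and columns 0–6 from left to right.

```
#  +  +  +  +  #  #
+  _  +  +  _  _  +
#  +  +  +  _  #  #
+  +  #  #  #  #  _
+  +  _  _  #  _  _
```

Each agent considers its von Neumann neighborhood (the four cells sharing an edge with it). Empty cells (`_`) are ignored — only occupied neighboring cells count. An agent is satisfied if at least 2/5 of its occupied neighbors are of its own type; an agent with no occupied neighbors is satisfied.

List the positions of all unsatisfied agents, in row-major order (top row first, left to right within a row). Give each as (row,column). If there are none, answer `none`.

(0,0), (1,0), (1,6), (2,0), (3,2)

Row 0: (0,0)# 0/2 not · (0,1)+ 1/2 satisfied · (0,2)+ 3/3 satisfied · (0,3)+ 3/3 satisfied · (0,4)+ 1/2 satisfied · (0,5)# 1/2 satisfied · (0,6)# 1/2 satisfied
Row 1: (1,0)+ 0/2 not · (1,2)+ 3/3 satisfied · (1,3)+ 3/3 satisfied · (1,6)+ 0/2 not
Row 2: (2,0)# 0/3 not · (2,1)+ 2/3 satisfied · (2,2)+ 3/4 satisfied · (2,3)+ 2/3 satisfied · (2,5)# 2/2 satisfied · (2,6)# 1/2 satisfied
Row 3: (3,0)+ 2/3 satisfied · (3,1)+ 3/4 satisfied · (3,2)# 1/3 not · (3,3)# 2/3 satisfied · (3,4)# 3/3 satisfied · (3,5)# 2/2 satisfied
Row 4: (4,0)+ 2/2 satisfied · (4,1)+ 2/2 satisfied · (4,4)# 1/1 satisfied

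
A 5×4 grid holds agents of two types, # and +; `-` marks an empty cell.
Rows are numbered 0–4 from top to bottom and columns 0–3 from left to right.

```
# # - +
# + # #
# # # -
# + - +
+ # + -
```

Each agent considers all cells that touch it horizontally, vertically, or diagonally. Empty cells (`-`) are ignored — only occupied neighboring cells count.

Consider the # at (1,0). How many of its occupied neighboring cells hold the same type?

Occupied neighbors of (1,0): (0,0)=#, (0,1)=#, (1,1)=+, (2,0)=#, (2,1)=#.
Same type (#): 4 of 5.

4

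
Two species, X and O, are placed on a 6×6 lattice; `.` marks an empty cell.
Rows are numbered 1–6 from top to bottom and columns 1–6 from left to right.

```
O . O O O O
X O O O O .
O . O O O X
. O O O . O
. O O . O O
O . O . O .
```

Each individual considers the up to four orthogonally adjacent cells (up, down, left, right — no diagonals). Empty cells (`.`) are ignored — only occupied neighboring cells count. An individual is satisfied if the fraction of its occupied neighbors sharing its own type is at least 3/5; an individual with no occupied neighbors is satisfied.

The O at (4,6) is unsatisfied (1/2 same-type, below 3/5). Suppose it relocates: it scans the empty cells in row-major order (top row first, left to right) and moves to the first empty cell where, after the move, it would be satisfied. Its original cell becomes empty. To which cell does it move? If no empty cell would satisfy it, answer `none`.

(1,2)

Vacating (4,6). Empty cells in order:
  (1,2): 3/3 same-type → satisfied — stop here.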